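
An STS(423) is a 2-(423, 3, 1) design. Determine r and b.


An STS(v) is a 2-(v, 3, 1) BIBD: block size k = 3, λ = 1.
Replication: r(k − 1) = λ(v − 1) ⇒ r·2 = 423 − 1 = 422 ⇒ r = 211.
Block count: b = v(v − 1)/6 = 423·422/6 = 178506/6 = 29751.

r = 211, b = 29751.


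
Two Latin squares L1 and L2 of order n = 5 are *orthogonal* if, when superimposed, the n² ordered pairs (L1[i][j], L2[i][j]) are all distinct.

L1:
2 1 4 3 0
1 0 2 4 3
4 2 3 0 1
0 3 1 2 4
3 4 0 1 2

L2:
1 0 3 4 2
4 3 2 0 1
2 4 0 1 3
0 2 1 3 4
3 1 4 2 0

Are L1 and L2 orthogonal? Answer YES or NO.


Form the n² = 25 superimposed pairs (L1[i][j], L2[i][j]), row by row (rows and columns indexed from 0):
row 0: (2,1) (1,0) (4,3) (3,4) (0,2)
row 1: (1,4) (0,3) (2,2) (4,0) (3,1)
row 2: (4,2) (2,4) (3,0) (0,1) (1,3)
row 3: (0,0) (3,2) (1,1) (2,3) (4,4)
row 4: (3,3) (4,1) (0,4) (1,2) (2,0)
Orthogonality requires all 25 pairs distinct.
Check by first coordinate: for each symbol s of L1, list the L2 entries in the n cells where L1 = s; they must all differ.
  L1 = 0: L2 entries (in reading order) 2, 3, 1, 0, 4 — all 5 distinct ✓
  L1 = 1: L2 entries (in reading order) 0, 4, 3, 1, 2 — all 5 distinct ✓
  L1 = 2: L2 entries (in reading order) 1, 2, 4, 3, 0 — all 5 distinct ✓
  L1 = 3: L2 entries (in reading order) 4, 1, 0, 2, 3 — all 5 distinct ✓
  L1 = 4: L2 entries (in reading order) 3, 0, 2, 4, 1 — all 5 distinct ✓
Every symbol of L1 meets every symbol of L2 exactly once, so all 25 pairs are distinct (25 of 25).
Conclusion: YES.

YES


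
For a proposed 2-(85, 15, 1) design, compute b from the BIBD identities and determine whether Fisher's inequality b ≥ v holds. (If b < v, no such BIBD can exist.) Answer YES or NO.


b = λv(v − 1)/(k(k − 1)) = 1·85·84/(15·14) = 7140/210 = 34.
Compare with v = 85: b < v, so Fisher's inequality fails.

NO


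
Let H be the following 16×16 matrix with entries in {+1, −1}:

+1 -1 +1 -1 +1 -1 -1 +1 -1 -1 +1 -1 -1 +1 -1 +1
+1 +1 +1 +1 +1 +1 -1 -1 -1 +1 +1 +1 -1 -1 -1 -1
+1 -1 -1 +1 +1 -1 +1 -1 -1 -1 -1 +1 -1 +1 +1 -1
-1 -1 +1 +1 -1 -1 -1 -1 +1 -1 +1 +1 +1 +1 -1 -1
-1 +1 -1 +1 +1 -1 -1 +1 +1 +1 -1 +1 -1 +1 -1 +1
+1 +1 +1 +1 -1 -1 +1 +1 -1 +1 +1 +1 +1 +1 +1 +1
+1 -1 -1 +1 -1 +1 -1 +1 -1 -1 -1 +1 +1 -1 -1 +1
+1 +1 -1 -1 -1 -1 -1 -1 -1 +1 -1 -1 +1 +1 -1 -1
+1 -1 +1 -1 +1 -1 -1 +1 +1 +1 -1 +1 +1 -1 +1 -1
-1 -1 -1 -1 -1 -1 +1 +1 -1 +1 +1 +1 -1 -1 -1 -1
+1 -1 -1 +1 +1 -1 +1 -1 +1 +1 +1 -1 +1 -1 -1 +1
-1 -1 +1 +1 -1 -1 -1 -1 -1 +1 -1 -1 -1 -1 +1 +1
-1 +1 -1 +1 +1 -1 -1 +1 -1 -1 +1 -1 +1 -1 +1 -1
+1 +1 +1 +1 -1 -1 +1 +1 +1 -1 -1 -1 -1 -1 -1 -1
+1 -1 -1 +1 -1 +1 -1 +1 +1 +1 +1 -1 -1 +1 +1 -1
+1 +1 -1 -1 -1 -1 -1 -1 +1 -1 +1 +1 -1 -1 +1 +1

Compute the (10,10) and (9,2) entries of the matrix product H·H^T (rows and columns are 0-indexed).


Row 2 of H: [1, -1, -1, 1, 1, -1, 1, -1, -1, -1, -1, 1, -1, 1, 1, -1].
Row 9 of H: [-1, -1, -1, -1, -1, -1, 1, 1, -1, 1, 1, 1, -1, -1, -1, -1].
Row 10 of H: [1, -1, -1, 1, 1, -1, 1, -1, 1, 1, 1, -1, 1, -1, -1, 1].
(H·H^T)[10][10] = Σ_j H[10][j]·H[10][j] = (1)² + (-1)² + (-1)² + (1)² + (1)² + (-1)² + (1)² + (-1)² + (1)² + (1)² + (1)² + (-1)² + (1)² + (-1)² + (-1)² + (1)² = 1 + 1 + 1 + 1 + 1 + 1 + 1 + 1 + 1 + 1 + 1 + 1 + 1 + 1 + 1 + 1 = 16.
(H·H^T)[9][2] = Σ_j H[9][j]·H[2][j] = (-1)·(1) + (-1)·(-1) + (-1)·(-1) + (-1)·(1) + (-1)·(1) + (-1)·(-1) + (1)·(1) + (1)·(-1) + (-1)·(-1) + (1)·(-1) + (1)·(-1) + (1)·(1) + (-1)·(-1) + (-1)·(1) + (-1)·(1) + (-1)·(-1) = -1 + 1 + 1 + -1 + -1 + 1 + 1 + -1 + 1 + -1 + -1 + 1 + 1 + -1 + -1 + 1 = 0.
So rows 9 and 2 are orthogonal; the diagonal entry equals n = 16.

(10,10) entry = 16; (9,2) entry = 0.


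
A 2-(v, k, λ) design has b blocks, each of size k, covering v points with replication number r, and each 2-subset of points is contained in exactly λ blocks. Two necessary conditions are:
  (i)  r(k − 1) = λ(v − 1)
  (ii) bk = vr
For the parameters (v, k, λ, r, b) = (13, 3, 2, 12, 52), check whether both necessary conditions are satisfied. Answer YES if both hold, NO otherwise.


Condition (i): r(k − 1) = 12·2 = 24; λ(v − 1) = 2·12 = 24. Match? YES.
Condition (ii): bk = 52·3 = 156; vr = 13·12 = 156. Match? YES.
Both conditions hold? YES.

YES


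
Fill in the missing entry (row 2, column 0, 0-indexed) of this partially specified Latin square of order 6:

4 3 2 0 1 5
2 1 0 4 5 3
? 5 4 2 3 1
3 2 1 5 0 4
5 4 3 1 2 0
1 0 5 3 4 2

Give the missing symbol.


Row 2 contains symbols [1, 2, 3, 4, 5] — missing [0].
Column 0 contains symbols [1, 2, 3, 4, 5] — missing [0].
The missing symbol must appear in both missing sets; intersection = [0].
Therefore the hidden value is 0.

Missing value = 0.


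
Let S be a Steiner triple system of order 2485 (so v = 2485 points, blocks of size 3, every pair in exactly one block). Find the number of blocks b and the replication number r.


An STS(v) is a 2-(v, 3, 1) BIBD: block size k = 3, λ = 1.
Replication: r(k − 1) = λ(v − 1) ⇒ r·2 = 2485 − 1 = 2484 ⇒ r = 1242.
Block count: bk = vr ⇒ b·3 = 2485·1242 = 3086370 ⇒ b = 1028790.

r = 1242, b = 1028790.


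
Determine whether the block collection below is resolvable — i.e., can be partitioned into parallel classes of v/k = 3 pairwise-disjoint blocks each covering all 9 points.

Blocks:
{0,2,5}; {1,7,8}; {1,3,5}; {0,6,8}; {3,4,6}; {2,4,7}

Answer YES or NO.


v = 9, block size k = 3, number of blocks = 6.
For resolvability, blocks must partition into parallel classes of size v/k = 3.
Total blocks must therefore be a multiple of 3: 6 = 3·2 + 0 ⇒ divisible ✓.
Greedy packing gives 2 candidate class(es). Each should be a full parallel class (size 3, covers all 9 points).
  Class 1 (3 blocks): {0,2,5}; {1,7,8}; {3,4,6}. Points covered: [0, 1, 2, 3, 4, 5, 6, 7, 8].
  Class 2 (3 blocks): {1,3,5}; {0,6,8}; {2,4,7}. Points covered: [0, 1, 2, 3, 4, 5, 6, 7, 8].
All classes full (size 3)? YES. All classes cover every point? YES.
Resolvable? YES.

YES


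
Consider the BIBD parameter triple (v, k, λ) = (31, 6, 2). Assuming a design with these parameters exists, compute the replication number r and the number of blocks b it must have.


Any 2-(v, k, λ) BIBD satisfies two necessary conditions:
  (i)  Each point sits in r blocks, and counting incidences through any fixed point gives r(k − 1) = λ(v − 1), so r = λ(v − 1)/(k − 1).
  (ii) Total incidences bk = vr, so b = vr/k.
Step 1: r = λ(v − 1)/(k − 1) = 2·(31 − 1)/(6 − 1) = 2·30/5 = 60/5 = 12.
Step 2: b = vr/k = 31·12/6 = 372/6 = 62.
Check integrality: r = 12 ∈ Z ✓, b = 62 ∈ Z ✓.
(These identities are necessary conditions: they determine r and b for any design with these parameters, but do not by themselves prove that one exists.)

r = 12, b = 62.


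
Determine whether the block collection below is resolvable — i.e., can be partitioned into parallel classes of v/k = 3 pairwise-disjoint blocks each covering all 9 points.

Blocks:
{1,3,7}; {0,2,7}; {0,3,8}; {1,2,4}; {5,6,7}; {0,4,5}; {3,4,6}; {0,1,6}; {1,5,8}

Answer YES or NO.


v = 9, block size k = 3, number of blocks = 9.
For resolvability, blocks must partition into parallel classes of size v/k = 3.
Total blocks must therefore be a multiple of 3: 9 = 3·3 + 0 ⇒ divisible ✓.
Consider block {1,3,7}. The only other block(s) in the collection disjoint from it are {0,4,5} — just 1 block(s). Any parallel class containing {1,3,7} would need 2 other blocks each disjoint from it, so no parallel class of size 3 can contain {1,3,7}.
Since every block must belong to some parallel class in a resolution, the collection cannot be partitioned into parallel classes.
Resolvable? NO.

NO


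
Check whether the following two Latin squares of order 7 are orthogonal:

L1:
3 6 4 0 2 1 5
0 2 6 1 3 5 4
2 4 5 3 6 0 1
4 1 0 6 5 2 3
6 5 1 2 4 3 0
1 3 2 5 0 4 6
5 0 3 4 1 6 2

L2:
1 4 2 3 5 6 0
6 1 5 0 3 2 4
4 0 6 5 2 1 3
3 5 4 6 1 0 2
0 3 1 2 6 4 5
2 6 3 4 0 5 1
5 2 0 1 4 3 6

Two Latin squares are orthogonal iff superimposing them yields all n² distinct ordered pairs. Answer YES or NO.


Form the n² = 49 superimposed pairs (L1[i][j], L2[i][j]), row by row (rows and columns indexed from 0):
row 0: (3,1) (6,4) (4,2) (0,3) (2,5) (1,6) (5,0)
row 1: (0,6) (2,1) (6,5) (1,0) (3,3) (5,2) (4,4)
row 2: (2,4) (4,0) (5,6) (3,5) (6,2) (0,1) (1,3)
row 3: (4,3) (1,5) (0,4) (6,6) (5,1) (2,0) (3,2)
row 4: (6,0) (5,3) (1,1) (2,2) (4,6) (3,4) (0,5)
row 5: (1,2) (3,6) (2,3) (5,4) (0,0) (4,5) (6,1)
row 6: (5,5) (0,2) (3,0) (4,1) (1,4) (6,3) (2,6)
Orthogonality requires all 49 pairs distinct.
Check by first coordinate: for each symbol s of L1, list the L2 entries in the n cells where L1 = s; they must all differ.
  L1 = 0: L2 entries (in reading order) 3, 6, 1, 4, 5, 0, 2 — all 7 distinct ✓
  L1 = 1: L2 entries (in reading order) 6, 0, 3, 5, 1, 2, 4 — all 7 distinct ✓
  L1 = 2: L2 entries (in reading order) 5, 1, 4, 0, 2, 3, 6 — all 7 distinct ✓
  L1 = 3: L2 entries (in reading order) 1, 3, 5, 2, 4, 6, 0 — all 7 distinct ✓
  L1 = 4: L2 entries (in reading order) 2, 4, 0, 3, 6, 5, 1 — all 7 distinct ✓
  L1 = 5: L2 entries (in reading order) 0, 2, 6, 1, 3, 4, 5 — all 7 distinct ✓
  L1 = 6: L2 entries (in reading order) 4, 5, 2, 6, 0, 1, 3 — all 7 distinct ✓
Every symbol of L1 meets every symbol of L2 exactly once, so all 49 pairs are distinct (49 of 49).
Conclusion: YES.

YES


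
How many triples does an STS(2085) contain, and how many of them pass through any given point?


An STS(v) is a 2-(v, 3, 1) BIBD: block size k = 3, λ = 1.
Replication: r(k − 1) = λ(v − 1) ⇒ r·2 = 2085 − 1 = 2084 ⇒ r = 1042.
Block count: bk = vr ⇒ b·3 = 2085·1042 = 2172570 ⇒ b = 724190.
(Check via b = v(v − 1)/6 = 2085·2084/6 = 4345140/6 = 724190.)

r = 1042, b = 724190.


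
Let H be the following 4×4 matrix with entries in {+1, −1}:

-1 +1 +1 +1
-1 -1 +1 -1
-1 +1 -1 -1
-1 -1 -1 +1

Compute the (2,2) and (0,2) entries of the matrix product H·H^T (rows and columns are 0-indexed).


Row 0 of H: [-1, 1, 1, 1].
Row 2 of H: [-1, 1, -1, -1].
(H·H^T)[2][2] = Σ_j H[2][j]·H[2][j] = (-1)² + (1)² + (-1)² + (-1)² = 1 + 1 + 1 + 1 = 4.
(H·H^T)[0][2] = Σ_j H[0][j]·H[2][j] = (-1)·(-1) + (1)·(1) + (1)·(-1) + (1)·(-1) = 1 + 1 + -1 + -1 = 0.
So rows 0 and 2 are orthogonal; the diagonal entry equals n = 4.

(2,2) entry = 4; (0,2) entry = 0.


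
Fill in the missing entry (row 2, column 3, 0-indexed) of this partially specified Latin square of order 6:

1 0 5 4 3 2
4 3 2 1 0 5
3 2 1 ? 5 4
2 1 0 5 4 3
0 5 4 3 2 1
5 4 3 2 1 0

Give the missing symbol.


Row 2 contains symbols [1, 2, 3, 4, 5] — missing [0].
Column 3 contains symbols [1, 2, 3, 4, 5] — missing [0].
The missing symbol must appear in both missing sets; intersection = [0].
Therefore the hidden value is 0.

Missing value = 0.


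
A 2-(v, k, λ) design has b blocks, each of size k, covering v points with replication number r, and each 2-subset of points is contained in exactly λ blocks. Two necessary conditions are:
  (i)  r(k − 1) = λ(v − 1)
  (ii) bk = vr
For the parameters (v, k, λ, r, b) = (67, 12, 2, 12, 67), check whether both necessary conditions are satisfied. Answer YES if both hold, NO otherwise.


Condition (i): r(k − 1) = 12·11 = 132; λ(v − 1) = 2·66 = 132. Match? YES.
Condition (ii): bk = 67·12 = 804; vr = 67·12 = 804. Match? YES.
Both conditions hold? YES.

YES


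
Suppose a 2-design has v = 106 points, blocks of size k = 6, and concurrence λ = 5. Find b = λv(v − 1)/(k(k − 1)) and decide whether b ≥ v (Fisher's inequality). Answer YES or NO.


r = λ(v − 1)/(k − 1) = 5·105/5 = 105.
b = vr/k = 106·105/6 = 1855.
Fisher's inequality: b ≥ v ⇔ 1855 ≥ 106? YES.

YES


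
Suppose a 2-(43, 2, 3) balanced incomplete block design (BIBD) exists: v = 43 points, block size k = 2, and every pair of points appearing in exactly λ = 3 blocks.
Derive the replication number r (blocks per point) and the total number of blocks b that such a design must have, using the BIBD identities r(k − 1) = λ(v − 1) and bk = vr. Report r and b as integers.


Any 2-(v, k, λ) BIBD satisfies two necessary conditions:
  (i)  Each point sits in r blocks, and counting incidences through any fixed point gives r(k − 1) = λ(v − 1), so r = λ(v − 1)/(k − 1).
  (ii) Total incidences bk = vr, so b = vr/k.
Step 1: r = λ(v − 1)/(k − 1) = 3·(43 − 1)/(2 − 1) = 3·42/1 = 126/1 = 126.
Step 2: b = vr/k = 43·126/2 = 5418/2 = 2709.
Check integrality: r = 126 ∈ Z ✓, b = 2709 ∈ Z ✓.
(These identities are necessary conditions: they determine r and b for any design with these parameters, but do not by themselves prove that one exists.)

r = 126, b = 2709.


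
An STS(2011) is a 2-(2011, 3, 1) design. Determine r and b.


An STS(v) is a 2-(v, 3, 1) BIBD: block size k = 3, λ = 1.
Replication: r(k − 1) = λ(v − 1) ⇒ r·2 = 2011 − 1 = 2010 ⇒ r = 1005.
Block count: b = v(v − 1)/6 = 2011·2010/6 = 4042110/6 = 673685.
(Check via bk = vr: 673685·3 = 2021055 = 2011·1005 = 2021055 ✓.)

r = 1005, b = 673685.


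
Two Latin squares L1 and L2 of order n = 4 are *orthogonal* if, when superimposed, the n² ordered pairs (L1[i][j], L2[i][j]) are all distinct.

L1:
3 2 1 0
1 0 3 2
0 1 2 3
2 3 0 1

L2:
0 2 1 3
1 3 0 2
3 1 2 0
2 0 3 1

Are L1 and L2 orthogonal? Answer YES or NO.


Form the n² = 16 superimposed pairs (L1[i][j], L2[i][j]), row by row (rows and columns indexed from 0):
row 0: (3,0) (2,2) (1,1) (0,3)
row 1: (1,1) (0,3) (3,0) (2,2)
row 2: (0,3) (1,1) (2,2) (3,0)
row 3: (2,2) (3,0) (0,3) (1,1)
Orthogonality requires all 16 pairs distinct.
But the pair (1,1) repeats: cell (0,2) has L1 = 1, L2 = 1, and cell (1,0) has L1 = 1, L2 = 1.
A repeated pair means some other pair never occurs (only 4 distinct pairs out of 16), so the squares are not orthogonal.
Conclusion: NO.

NO


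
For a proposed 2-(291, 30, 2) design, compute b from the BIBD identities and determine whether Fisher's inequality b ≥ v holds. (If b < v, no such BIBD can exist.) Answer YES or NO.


b = λv(v − 1)/(k(k − 1)) = 2·291·290/(30·29) = 168780/870 = 194.
Compare with v = 291: b < v, so Fisher's inequality fails.

NO


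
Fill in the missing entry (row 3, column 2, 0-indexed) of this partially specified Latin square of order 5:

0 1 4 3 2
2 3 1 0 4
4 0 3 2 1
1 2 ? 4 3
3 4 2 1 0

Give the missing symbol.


Row 3 contains symbols [1, 2, 3, 4] — missing [0].
Column 2 contains symbols [1, 2, 3, 4] — missing [0].
The missing symbol must appear in both missing sets; intersection = [0].
Therefore the hidden value is 0.

Missing value = 0.


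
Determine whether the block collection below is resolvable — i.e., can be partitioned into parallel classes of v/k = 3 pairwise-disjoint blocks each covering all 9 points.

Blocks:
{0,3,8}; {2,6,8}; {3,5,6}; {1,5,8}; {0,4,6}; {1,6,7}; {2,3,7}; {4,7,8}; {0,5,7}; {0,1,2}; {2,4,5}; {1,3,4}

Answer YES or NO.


v = 9, block size k = 3, number of blocks = 12.
For resolvability, blocks must partition into parallel classes of size v/k = 3.
Total blocks must therefore be a multiple of 3: 12 = 3·4 + 0 ⇒ divisible ✓.
Greedy packing gives 4 candidate class(es). Each should be a full parallel class (size 3, covers all 9 points).
  Class 1 (3 blocks): {0,3,8}; {1,6,7}; {2,4,5}. Points covered: [0, 1, 2, 3, 4, 5, 6, 7, 8].
  Class 2 (3 blocks): {2,6,8}; {0,5,7}; {1,3,4}. Points covered: [0, 1, 2, 3, 4, 5, 6, 7, 8].
  Class 3 (3 blocks): {3,5,6}; {4,7,8}; {0,1,2}. Points covered: [0, 1, 2, 3, 4, 5, 6, 7, 8].
  Class 4 (3 blocks): {1,5,8}; {0,4,6}; {2,3,7}. Points covered: [0, 1, 2, 3, 4, 5, 6, 7, 8].
All classes full (size 3)? YES. All classes cover every point? YES.
Resolvable? YES.

YES


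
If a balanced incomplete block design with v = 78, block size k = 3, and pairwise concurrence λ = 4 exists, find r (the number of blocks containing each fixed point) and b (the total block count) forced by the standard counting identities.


Any 2-(v, k, λ) BIBD satisfies two necessary conditions:
  (i)  Each point sits in r blocks, and counting incidences through any fixed point gives r(k − 1) = λ(v − 1), so r = λ(v − 1)/(k − 1).
  (ii) Total incidences bk = vr, so b = vr/k.
Step 1: r = λ(v − 1)/(k − 1) = 4·(78 − 1)/(3 − 1) = 4·77/2 = 308/2 = 154.
Step 2: b = vr/k = 78·154/3 = 12012/3 = 4004.
Check integrality: r = 154 ∈ Z ✓, b = 4004 ∈ Z ✓.
(These identities are necessary conditions: they determine r and b for any design with these parameters, but do not by themselves prove that one exists.)

r = 154, b = 4004.


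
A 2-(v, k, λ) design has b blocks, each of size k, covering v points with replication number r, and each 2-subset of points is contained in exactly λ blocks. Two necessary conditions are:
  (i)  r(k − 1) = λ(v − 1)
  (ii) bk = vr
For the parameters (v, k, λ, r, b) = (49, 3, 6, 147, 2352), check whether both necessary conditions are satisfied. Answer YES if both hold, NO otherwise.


Condition (i): r(k − 1) = 147·2 = 294; λ(v − 1) = 6·48 = 288. Match? NO.
Condition (ii): bk = 2352·3 = 7056; vr = 49·147 = 7203. Match? NO.
Both conditions hold? NO.

NO


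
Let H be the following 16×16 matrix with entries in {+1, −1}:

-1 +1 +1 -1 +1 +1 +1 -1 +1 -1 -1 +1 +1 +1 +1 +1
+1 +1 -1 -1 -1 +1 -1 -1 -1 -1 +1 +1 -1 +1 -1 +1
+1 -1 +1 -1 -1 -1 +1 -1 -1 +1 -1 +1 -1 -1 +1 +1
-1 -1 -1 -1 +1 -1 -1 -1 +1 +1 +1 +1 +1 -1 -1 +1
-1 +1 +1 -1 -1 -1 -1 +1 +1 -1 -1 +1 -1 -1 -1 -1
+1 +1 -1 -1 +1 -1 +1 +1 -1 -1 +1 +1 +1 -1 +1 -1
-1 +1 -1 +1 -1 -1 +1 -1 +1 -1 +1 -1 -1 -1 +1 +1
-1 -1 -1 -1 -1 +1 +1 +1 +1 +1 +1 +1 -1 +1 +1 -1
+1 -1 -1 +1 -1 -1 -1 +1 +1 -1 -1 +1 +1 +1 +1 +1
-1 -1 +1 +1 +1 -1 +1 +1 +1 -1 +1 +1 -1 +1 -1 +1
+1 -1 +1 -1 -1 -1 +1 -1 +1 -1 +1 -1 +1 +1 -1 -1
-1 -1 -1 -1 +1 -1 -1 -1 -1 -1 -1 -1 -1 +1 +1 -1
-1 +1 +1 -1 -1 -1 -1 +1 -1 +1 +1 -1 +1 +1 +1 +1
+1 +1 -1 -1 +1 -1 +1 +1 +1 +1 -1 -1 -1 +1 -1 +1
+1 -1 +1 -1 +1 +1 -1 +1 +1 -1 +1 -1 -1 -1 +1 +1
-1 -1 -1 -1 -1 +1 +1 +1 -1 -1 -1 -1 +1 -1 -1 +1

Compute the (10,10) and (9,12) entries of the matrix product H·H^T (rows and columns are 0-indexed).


Row 9 of H: [-1, -1, 1, 1, 1, -1, 1, 1, 1, -1, 1, 1, -1, 1, -1, 1].
Row 10 of H: [1, -1, 1, -1, -1, -1, 1, -1, 1, -1, 1, -1, 1, 1, -1, -1].
Row 12 of H: [-1, 1, 1, -1, -1, -1, -1, 1, -1, 1, 1, -1, 1, 1, 1, 1].
(H·H^T)[10][10] = Σ_j H[10][j]·H[10][j] = (1)² + (-1)² + (1)² + (-1)² + (-1)² + (-1)² + (1)² + (-1)² + (1)² + (-1)² + (1)² + (-1)² + (1)² + (1)² + (-1)² + (-1)² = 1 + 1 + 1 + 1 + 1 + 1 + 1 + 1 + 1 + 1 + 1 + 1 + 1 + 1 + 1 + 1 = 16.
(H·H^T)[9][12] = Σ_j H[9][j]·H[12][j] = (-1)·(-1) + (-1)·(1) + (1)·(1) + (1)·(-1) + (1)·(-1) + (-1)·(-1) + (1)·(-1) + (1)·(1) + (1)·(-1) + (-1)·(1) + (1)·(1) + (1)·(-1) + (-1)·(1) + (1)·(1) + (-1)·(1) + (1)·(1) = 1 + -1 + 1 + -1 + -1 + 1 + -1 + 1 + -1 + -1 + 1 + -1 + -1 + 1 + -1 + 1 = -2.
Rows 9 and 12 are not orthogonal (dot product = -2 ≠ 0), so H is not a Hadamard matrix.

(10,10) entry = 16; (9,12) entry = -2.


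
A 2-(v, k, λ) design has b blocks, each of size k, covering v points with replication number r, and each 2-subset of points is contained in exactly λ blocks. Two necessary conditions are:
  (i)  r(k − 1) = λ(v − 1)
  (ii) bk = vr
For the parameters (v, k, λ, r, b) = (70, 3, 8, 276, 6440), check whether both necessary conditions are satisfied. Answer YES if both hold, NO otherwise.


Condition (i): r(k − 1) = 276·2 = 552; λ(v − 1) = 8·69 = 552. Match? YES.
Condition (ii): bk = 6440·3 = 19320; vr = 70·276 = 19320. Match? YES.
Both conditions hold? YES.

YES


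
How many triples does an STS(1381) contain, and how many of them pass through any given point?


An STS(v) is a 2-(v, 3, 1) BIBD: block size k = 3, λ = 1.
Replication: r(k − 1) = λ(v − 1) ⇒ r·2 = 1381 − 1 = 1380 ⇒ r = 690.
Block count: bk = vr ⇒ b·3 = 1381·690 = 952890 ⇒ b = 317630.
(Check via b = v(v − 1)/6 = 1381·1380/6 = 1905780/6 = 317630.)

r = 690, b = 317630.


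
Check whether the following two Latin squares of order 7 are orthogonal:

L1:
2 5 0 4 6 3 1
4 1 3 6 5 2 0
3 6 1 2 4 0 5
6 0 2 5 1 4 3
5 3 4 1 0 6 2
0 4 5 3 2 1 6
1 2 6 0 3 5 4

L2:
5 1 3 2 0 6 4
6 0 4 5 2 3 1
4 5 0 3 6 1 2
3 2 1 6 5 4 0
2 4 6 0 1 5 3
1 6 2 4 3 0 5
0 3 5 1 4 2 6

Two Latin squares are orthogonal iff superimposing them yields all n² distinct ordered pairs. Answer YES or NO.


Form the n² = 49 superimposed pairs (L1[i][j], L2[i][j]), row by row (rows and columns indexed from 0):
row 0: (2,5) (5,1) (0,3) (4,2) (6,0) (3,6) (1,4)
row 1: (4,6) (1,0) (3,4) (6,5) (5,2) (2,3) (0,1)
row 2: (3,4) (6,5) (1,0) (2,3) (4,6) (0,1) (5,2)
row 3: (6,3) (0,2) (2,1) (5,6) (1,5) (4,4) (3,0)
row 4: (5,2) (3,4) (4,6) (1,0) (0,1) (6,5) (2,3)
row 5: (0,1) (4,6) (5,2) (3,4) (2,3) (1,0) (6,5)
row 6: (1,0) (2,3) (6,5) (0,1) (3,4) (5,2) (4,6)
Orthogonality requires all 49 pairs distinct.
But the pair (3,4) repeats: cell (1,2) has L1 = 3, L2 = 4, and cell (2,0) has L1 = 3, L2 = 4.
A repeated pair means some other pair never occurs (only 21 distinct pairs out of 49), so the squares are not orthogonal.
Conclusion: NO.

NO


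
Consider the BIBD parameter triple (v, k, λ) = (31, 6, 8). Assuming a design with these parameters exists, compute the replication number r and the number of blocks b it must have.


Any 2-(v, k, λ) BIBD satisfies two necessary conditions:
  (i)  Each point sits in r blocks, and counting incidences through any fixed point gives r(k − 1) = λ(v − 1), so r = λ(v − 1)/(k − 1).
  (ii) Total incidences bk = vr, so b = vr/k.
Step 1: r = λ(v − 1)/(k − 1) = 8·(31 − 1)/(6 − 1) = 8·30/5 = 240/5 = 48.
Step 2: b = vr/k = 31·48/6 = 1488/6 = 248.
Check integrality: r = 48 ∈ Z ✓, b = 248 ∈ Z ✓.
(These identities are necessary conditions: they determine r and b for any design with these parameters, but do not by themselves prove that one exists.)

r = 48, b = 248.


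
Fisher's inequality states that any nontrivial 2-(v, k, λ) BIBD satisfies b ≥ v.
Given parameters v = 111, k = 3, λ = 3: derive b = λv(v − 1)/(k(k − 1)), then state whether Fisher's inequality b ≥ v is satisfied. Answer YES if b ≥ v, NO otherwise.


r = λ(v − 1)/(k − 1) = 3·110/2 = 165.
b = vr/k = 111·165/3 = 6105.
Fisher's inequality: b ≥ v ⇔ 6105 ≥ 111? YES.

YES


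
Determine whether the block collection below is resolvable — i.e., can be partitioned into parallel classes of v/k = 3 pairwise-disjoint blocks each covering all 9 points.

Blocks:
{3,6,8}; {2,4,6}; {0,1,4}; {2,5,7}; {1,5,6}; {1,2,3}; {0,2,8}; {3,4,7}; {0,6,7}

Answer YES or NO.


v = 9, block size k = 3, number of blocks = 9.
For resolvability, blocks must partition into parallel classes of size v/k = 3.
Total blocks must therefore be a multiple of 3: 9 = 3·3 + 0 ⇒ divisible ✓.
Consider block {2,4,6}. It intersects every other block in the collection, so no parallel class of size 3 can contain it.
Since every block must belong to some parallel class in a resolution, the collection cannot be partitioned into parallel classes.
Resolvable? NO.

NO


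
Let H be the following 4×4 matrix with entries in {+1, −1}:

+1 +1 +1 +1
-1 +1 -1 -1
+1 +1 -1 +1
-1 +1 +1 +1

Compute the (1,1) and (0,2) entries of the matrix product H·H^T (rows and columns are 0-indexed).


Row 0 of H: [1, 1, 1, 1].
Row 1 of H: [-1, 1, -1, -1].
Row 2 of H: [1, 1, -1, 1].
(H·H^T)[1][1] = Σ_j H[1][j]·H[1][j] = (-1)² + (1)² + (-1)² + (-1)² = 1 + 1 + 1 + 1 = 4.
(H·H^T)[0][2] = Σ_j H[0][j]·H[2][j] = (1)·(1) + (1)·(1) + (1)·(-1) + (1)·(1) = 1 + 1 + -1 + 1 = 2.
Rows 0 and 2 are not orthogonal (dot product = 2 ≠ 0), so H is not a Hadamard matrix.

(1,1) entry = 4; (0,2) entry = 2.


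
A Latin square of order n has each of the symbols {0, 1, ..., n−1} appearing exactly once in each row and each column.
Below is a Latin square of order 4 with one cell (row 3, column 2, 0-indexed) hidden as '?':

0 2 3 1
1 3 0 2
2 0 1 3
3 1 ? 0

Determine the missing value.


Row 3 contains symbols [0, 1, 3] — missing [2].
Column 2 contains symbols [0, 1, 3] — missing [2].
The missing symbol must appear in both missing sets; intersection = [2].
Therefore the hidden value is 2.

Missing value = 2.


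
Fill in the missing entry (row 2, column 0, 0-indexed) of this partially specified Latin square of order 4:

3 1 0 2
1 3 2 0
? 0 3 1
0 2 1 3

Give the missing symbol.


Row 2 contains symbols [0, 1, 3] — missing [2].
Column 0 contains symbols [0, 1, 3] — missing [2].
The missing symbol must appear in both missing sets; intersection = [2].
Therefore the hidden value is 2.

Missing value = 2.


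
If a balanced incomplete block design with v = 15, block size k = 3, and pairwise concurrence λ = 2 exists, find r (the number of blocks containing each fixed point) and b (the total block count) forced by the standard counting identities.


Any 2-(v, k, λ) BIBD satisfies two necessary conditions:
  (i)  Each point sits in r blocks, and counting incidences through any fixed point gives r(k − 1) = λ(v − 1), so r = λ(v − 1)/(k − 1).
  (ii) Total incidences bk = vr, so b = vr/k.
Step 1: r = λ(v − 1)/(k − 1) = 2·(15 − 1)/(3 − 1) = 2·14/2 = 28/2 = 14.
Step 2: b = vr/k = 15·14/3 = 210/3 = 70.
Check integrality: r = 14 ∈ Z ✓, b = 70 ∈ Z ✓.
(These identities are necessary conditions: they determine r and b for any design with these parameters, but do not by themselves prove that one exists.)

r = 14, b = 70.


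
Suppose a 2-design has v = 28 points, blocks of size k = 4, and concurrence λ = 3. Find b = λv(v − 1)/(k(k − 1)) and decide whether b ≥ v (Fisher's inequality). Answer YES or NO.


r = λ(v − 1)/(k − 1) = 3·27/3 = 27.
b = vr/k = 28·27/4 = 189.
Fisher's inequality: b ≥ v ⇔ 189 ≥ 28? YES.

YES


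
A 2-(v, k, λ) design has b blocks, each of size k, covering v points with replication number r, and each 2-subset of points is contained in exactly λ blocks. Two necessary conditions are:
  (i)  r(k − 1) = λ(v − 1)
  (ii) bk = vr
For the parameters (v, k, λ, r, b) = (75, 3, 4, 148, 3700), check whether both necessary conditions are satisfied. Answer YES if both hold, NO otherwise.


Condition (i): r(k − 1) = 148·2 = 296; λ(v − 1) = 4·74 = 296. Match? YES.
Condition (ii): bk = 3700·3 = 11100; vr = 75·148 = 11100. Match? YES.
Both conditions hold? YES.

YES


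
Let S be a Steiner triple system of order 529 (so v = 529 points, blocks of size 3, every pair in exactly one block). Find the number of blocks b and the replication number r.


An STS(v) is a 2-(v, 3, 1) BIBD: block size k = 3, λ = 1.
Replication: r(k − 1) = λ(v − 1) ⇒ r·2 = 529 − 1 = 528 ⇒ r = 264.
Block count: bk = vr ⇒ b·3 = 529·264 = 139656 ⇒ b = 46552.
(Check via b = v(v − 1)/6 = 529·528/6 = 279312/6 = 46552.)

r = 264, b = 46552.


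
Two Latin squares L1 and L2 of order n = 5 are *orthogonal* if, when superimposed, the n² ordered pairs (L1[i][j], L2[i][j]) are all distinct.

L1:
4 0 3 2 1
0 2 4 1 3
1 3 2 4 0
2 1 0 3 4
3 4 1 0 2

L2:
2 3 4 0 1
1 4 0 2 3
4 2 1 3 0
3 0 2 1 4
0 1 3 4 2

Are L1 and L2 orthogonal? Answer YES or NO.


Form the n² = 25 superimposed pairs (L1[i][j], L2[i][j]), row by row (rows and columns indexed from 0):
row 0: (4,2) (0,3) (3,4) (2,0) (1,1)
row 1: (0,1) (2,4) (4,0) (1,2) (3,3)
row 2: (1,4) (3,2) (2,1) (4,3) (0,0)
row 3: (2,3) (1,0) (0,2) (3,1) (4,4)
row 4: (3,0) (4,1) (1,3) (0,4) (2,2)
Orthogonality requires all 25 pairs distinct.
Check by first coordinate: for each symbol s of L1, list the L2 entries in the n cells where L1 = s; they must all differ.
  L1 = 0: L2 entries (in reading order) 3, 1, 0, 2, 4 — all 5 distinct ✓
  L1 = 1: L2 entries (in reading order) 1, 2, 4, 0, 3 — all 5 distinct ✓
  L1 = 2: L2 entries (in reading order) 0, 4, 1, 3, 2 — all 5 distinct ✓
  L1 = 3: L2 entries (in reading order) 4, 3, 2, 1, 0 — all 5 distinct ✓
  L1 = 4: L2 entries (in reading order) 2, 0, 3, 4, 1 — all 5 distinct ✓
Every symbol of L1 meets every symbol of L2 exactly once, so all 25 pairs are distinct (25 of 25).
Conclusion: YES.

YES


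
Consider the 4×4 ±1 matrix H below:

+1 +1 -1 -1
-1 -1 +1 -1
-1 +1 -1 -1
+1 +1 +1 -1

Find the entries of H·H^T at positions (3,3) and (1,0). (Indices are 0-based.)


Row 0 of H: [1, 1, -1, -1].
Row 1 of H: [-1, -1, 1, -1].
Row 3 of H: [1, 1, 1, -1].
(H·H^T)[3][3] = Σ_j H[3][j]·H[3][j] = (1)² + (1)² + (1)² + (-1)² = 1 + 1 + 1 + 1 = 4.
(H·H^T)[1][0] = Σ_j H[1][j]·H[0][j] = (-1)·(1) + (-1)·(1) + (1)·(-1) + (-1)·(-1) = -1 + -1 + -1 + 1 = -2.
Rows 1 and 0 are not orthogonal (dot product = -2 ≠ 0), so H is not a Hadamard matrix.

(3,3) entry = 4; (1,0) entry = -2.


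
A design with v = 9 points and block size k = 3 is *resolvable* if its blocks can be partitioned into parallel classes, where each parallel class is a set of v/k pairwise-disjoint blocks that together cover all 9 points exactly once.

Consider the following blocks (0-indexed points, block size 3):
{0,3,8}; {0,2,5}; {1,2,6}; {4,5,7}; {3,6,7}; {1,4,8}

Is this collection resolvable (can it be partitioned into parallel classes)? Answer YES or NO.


v = 9, block size k = 3, number of blocks = 6.
For resolvability, blocks must partition into parallel classes of size v/k = 3.
Total blocks must therefore be a multiple of 3: 6 = 3·2 + 0 ⇒ divisible ✓.
Greedy packing gives 2 candidate class(es). Each should be a full parallel class (size 3, covers all 9 points).
  Class 1 (3 blocks): {0,3,8}; {1,2,6}; {4,5,7}. Points covered: [0, 1, 2, 3, 4, 5, 6, 7, 8].
  Class 2 (3 blocks): {0,2,5}; {3,6,7}; {1,4,8}. Points covered: [0, 1, 2, 3, 4, 5, 6, 7, 8].
All classes full (size 3)? YES. All classes cover every point? YES.
Resolvable? YES.

YES


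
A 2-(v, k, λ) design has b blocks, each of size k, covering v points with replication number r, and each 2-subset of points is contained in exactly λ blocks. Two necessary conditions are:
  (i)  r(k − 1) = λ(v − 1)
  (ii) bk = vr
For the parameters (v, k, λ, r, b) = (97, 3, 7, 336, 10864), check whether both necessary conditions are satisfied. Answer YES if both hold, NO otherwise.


Condition (i): r(k − 1) = 336·2 = 672; λ(v − 1) = 7·96 = 672. Match? YES.
Condition (ii): bk = 10864·3 = 32592; vr = 97·336 = 32592. Match? YES.
Both conditions hold? YES.

YES


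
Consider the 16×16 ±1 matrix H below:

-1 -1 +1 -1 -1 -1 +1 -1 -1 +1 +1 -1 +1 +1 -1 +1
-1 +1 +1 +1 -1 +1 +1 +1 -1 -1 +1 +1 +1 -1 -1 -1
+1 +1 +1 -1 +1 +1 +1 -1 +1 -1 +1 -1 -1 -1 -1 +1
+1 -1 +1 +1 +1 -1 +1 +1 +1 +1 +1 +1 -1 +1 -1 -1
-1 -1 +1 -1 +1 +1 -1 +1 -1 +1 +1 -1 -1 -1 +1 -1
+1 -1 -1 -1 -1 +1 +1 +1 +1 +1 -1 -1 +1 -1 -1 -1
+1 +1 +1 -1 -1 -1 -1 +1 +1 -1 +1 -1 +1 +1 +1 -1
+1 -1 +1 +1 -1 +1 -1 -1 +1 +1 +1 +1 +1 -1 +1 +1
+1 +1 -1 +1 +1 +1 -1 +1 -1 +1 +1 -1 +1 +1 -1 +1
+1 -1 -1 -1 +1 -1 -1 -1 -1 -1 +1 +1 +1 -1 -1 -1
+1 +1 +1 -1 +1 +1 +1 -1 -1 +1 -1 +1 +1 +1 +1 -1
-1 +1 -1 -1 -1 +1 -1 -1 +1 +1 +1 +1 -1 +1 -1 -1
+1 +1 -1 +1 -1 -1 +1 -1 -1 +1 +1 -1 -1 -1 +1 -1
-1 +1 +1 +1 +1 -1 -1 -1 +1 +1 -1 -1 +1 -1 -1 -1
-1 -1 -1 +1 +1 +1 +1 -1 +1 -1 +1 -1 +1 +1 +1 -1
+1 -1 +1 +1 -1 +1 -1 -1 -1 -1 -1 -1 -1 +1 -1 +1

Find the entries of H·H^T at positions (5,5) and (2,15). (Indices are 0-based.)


Row 2 of H: [1, 1, 1, -1, 1, 1, 1, -1, 1, -1, 1, -1, -1, -1, -1, 1].
Row 5 of H: [1, -1, -1, -1, -1, 1, 1, 1, 1, 1, -1, -1, 1, -1, -1, -1].
Row 15 of H: [1, -1, 1, 1, -1, 1, -1, -1, -1, -1, -1, -1, -1, 1, -1, 1].
(H·H^T)[5][5] = Σ_j H[5][j]·H[5][j] = (1)² + (-1)² + (-1)² + (-1)² + (-1)² + (1)² + (1)² + (1)² + (1)² + (1)² + (-1)² + (-1)² + (1)² + (-1)² + (-1)² + (-1)² = 1 + 1 + 1 + 1 + 1 + 1 + 1 + 1 + 1 + 1 + 1 + 1 + 1 + 1 + 1 + 1 = 16.
(H·H^T)[2][15] = Σ_j H[2][j]·H[15][j] = (1)·(1) + (1)·(-1) + (1)·(1) + (-1)·(1) + (1)·(-1) + (1)·(1) + (1)·(-1) + (-1)·(-1) + (1)·(-1) + (-1)·(-1) + (1)·(-1) + (-1)·(-1) + (-1)·(-1) + (-1)·(1) + (-1)·(-1) + (1)·(1) = 1 + -1 + 1 + -1 + -1 + 1 + -1 + 1 + -1 + 1 + -1 + 1 + 1 + -1 + 1 + 1 = 2.
Rows 2 and 15 are not orthogonal (dot product = 2 ≠ 0), so H is not a Hadamard matrix.

(5,5) entry = 16; (2,15) entry = 2.


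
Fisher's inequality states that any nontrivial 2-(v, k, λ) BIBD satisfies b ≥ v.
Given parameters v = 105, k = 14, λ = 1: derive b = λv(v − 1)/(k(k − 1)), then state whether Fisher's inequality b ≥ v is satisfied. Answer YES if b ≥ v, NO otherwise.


r = λ(v − 1)/(k − 1) = 1·104/13 = 8.
b = vr/k = 105·8/14 = 60.
Fisher's inequality: b ≥ v ⇔ 60 ≥ 105? NO.

NO


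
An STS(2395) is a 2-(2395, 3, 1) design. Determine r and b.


An STS(v) is a 2-(v, 3, 1) BIBD: block size k = 3, λ = 1.
Replication: r(k − 1) = λ(v − 1) ⇒ r·2 = 2395 − 1 = 2394 ⇒ r = 1197.
Block count: b = v(v − 1)/6 = 2395·2394/6 = 5733630/6 = 955605.

r = 1197, b = 955605.


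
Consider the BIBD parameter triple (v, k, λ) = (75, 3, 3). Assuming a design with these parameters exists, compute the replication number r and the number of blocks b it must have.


Any 2-(v, k, λ) BIBD satisfies two necessary conditions:
  (i)  Each point sits in r blocks, and counting incidences through any fixed point gives r(k − 1) = λ(v − 1), so r = λ(v − 1)/(k − 1).
  (ii) Total incidences bk = vr, so b = vr/k.
Step 1: r = λ(v − 1)/(k − 1) = 3·(75 − 1)/(3 − 1) = 3·74/2 = 222/2 = 111.
Step 2: b = vr/k = 75·111/3 = 8325/3 = 2775.
Check integrality: r = 111 ∈ Z ✓, b = 2775 ∈ Z ✓.
(These identities are necessary conditions: they determine r and b for any design with these parameters, but do not by themselves prove that one exists.)

r = 111, b = 2775.


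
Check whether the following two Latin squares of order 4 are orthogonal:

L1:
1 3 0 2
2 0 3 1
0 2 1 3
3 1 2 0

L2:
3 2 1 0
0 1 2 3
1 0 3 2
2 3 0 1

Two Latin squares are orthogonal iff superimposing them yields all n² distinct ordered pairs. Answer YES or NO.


Form the n² = 16 superimposed pairs (L1[i][j], L2[i][j]), row by row (rows and columns indexed from 0):
row 0: (1,3) (3,2) (0,1) (2,0)
row 1: (2,0) (0,1) (3,2) (1,3)
row 2: (0,1) (2,0) (1,3) (3,2)
row 3: (3,2) (1,3) (2,0) (0,1)
Orthogonality requires all 16 pairs distinct.
But the pair (2,0) repeats: cell (0,3) has L1 = 2, L2 = 0, and cell (1,0) has L1 = 2, L2 = 0.
A repeated pair means some other pair never occurs (only 4 distinct pairs out of 16), so the squares are not orthogonal.
Conclusion: NO.

NO


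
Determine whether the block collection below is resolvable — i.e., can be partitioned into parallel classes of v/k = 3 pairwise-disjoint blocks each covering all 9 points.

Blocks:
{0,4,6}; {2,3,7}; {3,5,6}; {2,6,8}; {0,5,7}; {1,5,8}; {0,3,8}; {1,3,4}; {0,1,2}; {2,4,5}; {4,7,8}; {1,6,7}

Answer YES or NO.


v = 9, block size k = 3, number of blocks = 12.
For resolvability, blocks must partition into parallel classes of size v/k = 3.
Total blocks must therefore be a multiple of 3: 12 = 3·4 + 0 ⇒ divisible ✓.
Greedy packing gives 4 candidate class(es). Each should be a full parallel class (size 3, covers all 9 points).
  Class 1 (3 blocks): {0,4,6}; {2,3,7}; {1,5,8}. Points covered: [0, 1, 2, 3, 4, 5, 6, 7, 8].
  Class 2 (3 blocks): {3,5,6}; {0,1,2}; {4,7,8}. Points covered: [0, 1, 2, 3, 4, 5, 6, 7, 8].
  Class 3 (3 blocks): {2,6,8}; {0,5,7}; {1,3,4}. Points covered: [0, 1, 2, 3, 4, 5, 6, 7, 8].
  Class 4 (3 blocks): {0,3,8}; {2,4,5}; {1,6,7}. Points covered: [0, 1, 2, 3, 4, 5, 6, 7, 8].
All classes full (size 3)? YES. All classes cover every point? YES.
Resolvable? YES.

YES


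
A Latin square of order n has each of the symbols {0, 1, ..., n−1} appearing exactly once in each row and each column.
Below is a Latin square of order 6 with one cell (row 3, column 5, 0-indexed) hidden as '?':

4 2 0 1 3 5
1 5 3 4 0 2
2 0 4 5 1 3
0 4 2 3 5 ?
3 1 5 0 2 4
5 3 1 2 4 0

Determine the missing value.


Row 3 contains symbols [0, 2, 3, 4, 5] — missing [1].
Column 5 contains symbols [0, 2, 3, 4, 5] — missing [1].
The missing symbol must appear in both missing sets; intersection = [1].
Therefore the hidden value is 1.

Missing value = 1.


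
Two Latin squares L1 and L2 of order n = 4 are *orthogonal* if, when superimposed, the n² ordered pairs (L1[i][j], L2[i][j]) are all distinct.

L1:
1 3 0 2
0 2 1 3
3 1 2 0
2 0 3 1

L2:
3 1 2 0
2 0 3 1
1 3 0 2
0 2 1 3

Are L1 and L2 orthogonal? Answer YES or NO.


Form the n² = 16 superimposed pairs (L1[i][j], L2[i][j]), row by row (rows and columns indexed from 0):
row 0: (1,3) (3,1) (0,2) (2,0)
row 1: (0,2) (2,0) (1,3) (3,1)
row 2: (3,1) (1,3) (2,0) (0,2)
row 3: (2,0) (0,2) (3,1) (1,3)
Orthogonality requires all 16 pairs distinct.
But the pair (0,2) repeats: cell (0,2) has L1 = 0, L2 = 2, and cell (1,0) has L1 = 0, L2 = 2.
A repeated pair means some other pair never occurs (only 4 distinct pairs out of 16), so the squares are not orthogonal.
Conclusion: NO.

NO


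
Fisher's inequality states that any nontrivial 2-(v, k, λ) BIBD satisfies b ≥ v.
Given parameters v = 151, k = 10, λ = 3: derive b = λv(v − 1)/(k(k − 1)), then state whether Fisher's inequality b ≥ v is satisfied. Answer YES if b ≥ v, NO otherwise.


b = λv(v − 1)/(k(k − 1)) = 3·151·150/(10·9) = 67950/90 = 755.
Compare with v = 151: b ≥ v, so Fisher's inequality holds.

YES


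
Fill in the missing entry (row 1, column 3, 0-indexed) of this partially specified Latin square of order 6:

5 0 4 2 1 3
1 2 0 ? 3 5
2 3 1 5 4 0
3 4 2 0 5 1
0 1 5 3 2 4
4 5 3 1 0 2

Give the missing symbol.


Row 1 contains symbols [0, 1, 2, 3, 5] — missing [4].
Column 3 contains symbols [0, 1, 2, 3, 5] — missing [4].
The missing symbol must appear in both missing sets; intersection = [4].
Therefore the hidden value is 4.

Missing value = 4.


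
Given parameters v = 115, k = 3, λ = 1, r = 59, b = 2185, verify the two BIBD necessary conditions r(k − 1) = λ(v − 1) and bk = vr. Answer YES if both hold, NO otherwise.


Condition (i): r(k − 1) = 59·2 = 118; λ(v − 1) = 1·114 = 114. Match? NO.
Condition (ii): bk = 2185·3 = 6555; vr = 115·59 = 6785. Match? NO.
Both conditions hold? NO.

NO


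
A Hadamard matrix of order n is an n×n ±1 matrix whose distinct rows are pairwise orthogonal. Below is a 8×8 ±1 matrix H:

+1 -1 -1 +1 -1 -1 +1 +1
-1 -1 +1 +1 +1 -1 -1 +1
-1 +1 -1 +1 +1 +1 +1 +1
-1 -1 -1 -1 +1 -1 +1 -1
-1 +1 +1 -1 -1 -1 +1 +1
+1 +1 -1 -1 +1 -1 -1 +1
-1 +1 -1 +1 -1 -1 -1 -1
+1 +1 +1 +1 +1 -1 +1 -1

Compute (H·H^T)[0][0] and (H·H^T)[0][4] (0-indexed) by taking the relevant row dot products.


Row 0 of H: [1, -1, -1, 1, -1, -1, 1, 1].
Row 4 of H: [-1, 1, 1, -1, -1, -1, 1, 1].
(H·H^T)[0][0] = Σ_j H[0][j]·H[0][j] = (1)² + (-1)² + (-1)² + (1)² + (-1)² + (-1)² + (1)² + (1)² = 1 + 1 + 1 + 1 + 1 + 1 + 1 + 1 = 8.
(H·H^T)[0][4] = Σ_j H[0][j]·H[4][j] = (1)·(-1) + (-1)·(1) + (-1)·(1) + (1)·(-1) + (-1)·(-1) + (-1)·(-1) + (1)·(1) + (1)·(1) = -1 + -1 + -1 + -1 + 1 + 1 + 1 + 1 = 0.
So rows 0 and 4 are orthogonal; the diagonal entry equals n = 8.

(0,0) entry = 8; (0,4) entry = 0.


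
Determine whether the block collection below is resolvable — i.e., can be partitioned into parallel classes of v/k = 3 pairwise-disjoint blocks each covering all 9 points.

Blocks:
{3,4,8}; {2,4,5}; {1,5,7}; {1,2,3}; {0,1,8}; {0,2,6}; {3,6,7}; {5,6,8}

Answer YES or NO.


v = 9, block size k = 3, number of blocks = 8.
For resolvability, blocks must partition into parallel classes of size v/k = 3.
Total blocks must therefore be a multiple of 3: 8 = 3·2 + 2 ⇒ not divisible ✗.
Resolvable? NO.

NO


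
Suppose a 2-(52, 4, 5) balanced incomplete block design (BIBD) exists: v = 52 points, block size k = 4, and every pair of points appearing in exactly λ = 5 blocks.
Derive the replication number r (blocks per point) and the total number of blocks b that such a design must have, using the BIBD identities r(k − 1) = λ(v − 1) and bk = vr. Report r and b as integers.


Any 2-(v, k, λ) BIBD satisfies two necessary conditions:
  (i)  Each point sits in r blocks, and counting incidences through any fixed point gives r(k − 1) = λ(v − 1), so r = λ(v − 1)/(k − 1).
  (ii) Total incidences bk = vr, so b = vr/k.
Step 1: r = λ(v − 1)/(k − 1) = 5·(52 − 1)/(4 − 1) = 5·51/3 = 255/3 = 85.
Step 2: b = vr/k = 52·85/4 = 4420/4 = 1105.
Check integrality: r = 85 ∈ Z ✓, b = 1105 ∈ Z ✓.
(These identities are necessary conditions: they determine r and b for any design with these parameters, but do not by themselves prove that one exists.)

r = 85, b = 1105.
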